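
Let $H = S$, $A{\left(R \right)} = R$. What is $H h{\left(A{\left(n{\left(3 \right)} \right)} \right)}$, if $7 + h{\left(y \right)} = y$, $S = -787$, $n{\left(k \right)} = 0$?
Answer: $5509$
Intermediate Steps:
$H = -787$
$h{\left(y \right)} = -7 + y$
$H h{\left(A{\left(n{\left(3 \right)} \right)} \right)} = - 787 \left(-7 + 0\right) = \left(-787\right) \left(-7\right) = 5509$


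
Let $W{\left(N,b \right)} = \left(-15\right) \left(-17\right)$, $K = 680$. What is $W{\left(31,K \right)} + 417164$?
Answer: $417419$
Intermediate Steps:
$W{\left(N,b \right)} = 255$
$W{\left(31,K \right)} + 417164 = 255 + 417164 = 417419$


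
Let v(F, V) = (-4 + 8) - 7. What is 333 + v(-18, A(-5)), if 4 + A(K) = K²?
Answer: 330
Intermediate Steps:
A(K) = -4 + K²
v(F, V) = -3 (v(F, V) = 4 - 7 = -3)
333 + v(-18, A(-5)) = 333 - 3 = 330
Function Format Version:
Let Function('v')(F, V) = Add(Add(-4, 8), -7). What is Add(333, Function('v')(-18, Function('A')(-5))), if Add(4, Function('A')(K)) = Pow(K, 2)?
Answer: 330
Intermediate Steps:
Function('A')(K) = Add(-4, Pow(K, 2))
Function('v')(F, V) = -3 (Function('v')(F, V) = Add(4, -7) = -3)
Add(333, Function('v')(-18, Function('A')(-5))) = Add(333, -3) = 330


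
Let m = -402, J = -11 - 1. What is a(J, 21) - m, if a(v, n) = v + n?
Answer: 411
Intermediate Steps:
J = -12
a(v, n) = n + v
a(J, 21) - m = (21 - 12) - 1*(-402) = 9 + 402 = 411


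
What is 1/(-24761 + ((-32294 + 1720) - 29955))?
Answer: -1/85290 ≈ -1.1725e-5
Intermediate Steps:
1/(-24761 + ((-32294 + 1720) - 29955)) = 1/(-24761 + (-30574 - 29955)) = 1/(-24761 - 60529) = 1/(-85290) = -1/85290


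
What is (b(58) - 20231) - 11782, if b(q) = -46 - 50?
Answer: -32109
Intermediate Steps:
b(q) = -96
(b(58) - 20231) - 11782 = (-96 - 20231) - 11782 = -20327 - 11782 = -32109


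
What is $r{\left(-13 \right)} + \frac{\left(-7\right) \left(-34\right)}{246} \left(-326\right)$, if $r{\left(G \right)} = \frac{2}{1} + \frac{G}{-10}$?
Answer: $- \frac{383881}{1230} \approx -312.1$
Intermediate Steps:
$r{\left(G \right)} = 2 - \frac{G}{10}$ ($r{\left(G \right)} = 2 \cdot 1 + G \left(- \frac{1}{10}\right) = 2 - \frac{G}{10}$)
$r{\left(-13 \right)} + \frac{\left(-7\right) \left(-34\right)}{246} \left(-326\right) = \left(2 - - \frac{13}{10}\right) + \frac{\left(-7\right) \left(-34\right)}{246} \left(-326\right) = \left(2 + \frac{13}{10}\right) + 238 \cdot \frac{1}{246} \left(-326\right) = \frac{33}{10} + \frac{119}{123} \left(-326\right) = \frac{33}{10} - \frac{38794}{123} = - \frac{383881}{1230}$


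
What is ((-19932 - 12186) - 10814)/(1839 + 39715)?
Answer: -21466/20777 ≈ -1.0332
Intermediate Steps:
((-19932 - 12186) - 10814)/(1839 + 39715) = (-32118 - 10814)/41554 = -42932*1/41554 = -21466/20777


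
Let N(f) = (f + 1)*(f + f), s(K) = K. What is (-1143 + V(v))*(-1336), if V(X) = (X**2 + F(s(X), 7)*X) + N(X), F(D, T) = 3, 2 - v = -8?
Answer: 1059448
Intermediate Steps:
v = 10 (v = 2 - 1*(-8) = 2 + 8 = 10)
N(f) = 2*f*(1 + f) (N(f) = (1 + f)*(2*f) = 2*f*(1 + f))
V(X) = X**2 + 3*X + 2*X*(1 + X) (V(X) = (X**2 + 3*X) + 2*X*(1 + X) = X**2 + 3*X + 2*X*(1 + X))
(-1143 + V(v))*(-1336) = (-1143 + 10*(5 + 3*10))*(-1336) = (-1143 + 10*(5 + 30))*(-1336) = (-1143 + 10*35)*(-1336) = (-1143 + 350)*(-1336) = -793*(-1336) = 1059448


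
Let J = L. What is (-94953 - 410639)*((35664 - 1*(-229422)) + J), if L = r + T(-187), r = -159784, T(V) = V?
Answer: -53145303080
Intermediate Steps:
L = -159971 (L = -159784 - 187 = -159971)
J = -159971
(-94953 - 410639)*((35664 - 1*(-229422)) + J) = (-94953 - 410639)*((35664 - 1*(-229422)) - 159971) = -505592*((35664 + 229422) - 159971) = -505592*(265086 - 159971) = -505592*105115 = -53145303080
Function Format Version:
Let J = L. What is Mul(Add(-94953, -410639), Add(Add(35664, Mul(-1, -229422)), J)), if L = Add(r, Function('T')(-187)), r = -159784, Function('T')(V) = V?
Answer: -53145303080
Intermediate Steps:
L = -159971 (L = Add(-159784, -187) = -159971)
J = -159971
Mul(Add(-94953, -410639), Add(Add(35664, Mul(-1, -229422)), J)) = Mul(Add(-94953, -410639), Add(Add(35664, Mul(-1, -229422)), -159971)) = Mul(-505592, Add(Add(35664, 229422), -159971)) = Mul(-505592, Add(265086, -159971)) = Mul(-505592, 105115) = -53145303080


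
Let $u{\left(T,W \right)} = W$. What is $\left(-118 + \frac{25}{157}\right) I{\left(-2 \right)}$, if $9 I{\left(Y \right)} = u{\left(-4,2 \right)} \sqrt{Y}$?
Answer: $- \frac{12334 i \sqrt{2}}{471} \approx - 37.034 i$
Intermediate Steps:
$I{\left(Y \right)} = \frac{2 \sqrt{Y}}{9}$
$\left(-118 + \frac{25}{157}\right) I{\left(-2 \right)} = \left(-118 + \frac{25}{157}\right) \frac{2 \sqrt{-2}}{9} = \left(-118 + 25 \cdot \frac{1}{157}\right) \frac{2 i \sqrt{2}}{9} = \left(-118 + \frac{25}{157}\right) \frac{2 i \sqrt{2}}{9} = - \frac{18501 \frac{2 i \sqrt{2}}{9}}{157} = - \frac{12334 i \sqrt{2}}{471}$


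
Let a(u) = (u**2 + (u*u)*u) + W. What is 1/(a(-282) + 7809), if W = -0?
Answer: -1/22338435 ≈ -4.4766e-8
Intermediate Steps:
W = 0 (W = -2*0 = 0)
a(u) = u**2 + u**3 (a(u) = (u**2 + (u*u)*u) + 0 = (u**2 + u**2*u) + 0 = (u**2 + u**3) + 0 = u**2 + u**3)
1/(a(-282) + 7809) = 1/((-282)**2*(1 - 282) + 7809) = 1/(79524*(-281) + 7809) = 1/(-22346244 + 7809) = 1/(-22338435) = -1/22338435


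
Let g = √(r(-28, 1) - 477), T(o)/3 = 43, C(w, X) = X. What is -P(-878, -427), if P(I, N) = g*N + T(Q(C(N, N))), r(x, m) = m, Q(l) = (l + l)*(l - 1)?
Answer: -129 + 854*I*√119 ≈ -129.0 + 9316.0*I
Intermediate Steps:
Q(l) = 2*l*(-1 + l) (Q(l) = (2*l)*(-1 + l) = 2*l*(-1 + l))
T(o) = 129 (T(o) = 3*43 = 129)
g = 2*I*√119 (g = √(1 - 477) = √(-476) = 2*I*√119 ≈ 21.817*I)
P(I, N) = 129 + 2*I*N*√119 (P(I, N) = (2*I*√119)*N + 129 = 2*I*N*√119 + 129 = 129 + 2*I*N*√119)
-P(-878, -427) = -(129 + 2*I*(-427)*√119) = -(129 - 854*I*√119) = -129 + 854*I*√119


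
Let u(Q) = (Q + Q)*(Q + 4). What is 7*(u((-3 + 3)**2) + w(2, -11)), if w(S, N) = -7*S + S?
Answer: -84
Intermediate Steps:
u(Q) = 2*Q*(4 + Q) (u(Q) = (2*Q)*(4 + Q) = 2*Q*(4 + Q))
w(S, N) = -6*S
7*(u((-3 + 3)**2) + w(2, -11)) = 7*(2*(-3 + 3)**2*(4 + (-3 + 3)**2) - 6*2) = 7*(2*0**2*(4 + 0**2) - 12) = 7*(2*0*(4 + 0) - 12) = 7*(2*0*4 - 12) = 7*(0 - 12) = 7*(-12) = -84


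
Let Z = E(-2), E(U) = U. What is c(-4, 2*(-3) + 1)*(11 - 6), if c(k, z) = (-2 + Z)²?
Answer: 80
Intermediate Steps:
Z = -2
c(k, z) = 16 (c(k, z) = (-2 - 2)² = (-4)² = 16)
c(-4, 2*(-3) + 1)*(11 - 6) = 16*(11 - 6) = 16*5 = 80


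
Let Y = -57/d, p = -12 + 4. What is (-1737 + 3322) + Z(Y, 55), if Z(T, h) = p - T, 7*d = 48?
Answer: 25365/16 ≈ 1585.3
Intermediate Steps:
d = 48/7 (d = (⅐)*48 = 48/7 ≈ 6.8571)
p = -8
Y = -133/16 (Y = -57/48/7 = -57*7/48 = -133/16 ≈ -8.3125)
Z(T, h) = -8 - T
(-1737 + 3322) + Z(Y, 55) = (-1737 + 3322) + (-8 - 1*(-133/16)) = 1585 + (-8 + 133/16) = 1585 + 5/16 = 25365/16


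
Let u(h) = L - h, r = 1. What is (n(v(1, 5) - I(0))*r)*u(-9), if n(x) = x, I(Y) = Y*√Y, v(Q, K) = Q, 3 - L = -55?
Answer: 67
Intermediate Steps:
L = 58 (L = 3 - 1*(-55) = 3 + 55 = 58)
I(Y) = Y^(3/2)
u(h) = 58 - h
(n(v(1, 5) - I(0))*r)*u(-9) = ((1 - 0^(3/2))*1)*(58 - 1*(-9)) = ((1 - 1*0)*1)*(58 + 9) = ((1 + 0)*1)*67 = (1*1)*67 = 1*67 = 67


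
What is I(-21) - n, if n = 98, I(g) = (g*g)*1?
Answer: 343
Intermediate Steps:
I(g) = g² (I(g) = g²*1 = g²)
I(-21) - n = (-21)² - 1*98 = 441 - 98 = 343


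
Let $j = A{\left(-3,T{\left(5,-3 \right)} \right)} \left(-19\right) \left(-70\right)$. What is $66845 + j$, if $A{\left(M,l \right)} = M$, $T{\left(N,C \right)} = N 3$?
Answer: $62855$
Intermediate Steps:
$T{\left(N,C \right)} = 3 N$
$j = -3990$ ($j = \left(-3\right) \left(-19\right) \left(-70\right) = 57 \left(-70\right) = -3990$)
$66845 + j = 66845 - 3990 = 62855$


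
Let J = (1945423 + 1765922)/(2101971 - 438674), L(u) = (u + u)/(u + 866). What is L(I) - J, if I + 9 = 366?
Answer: -3351380877/2034212231 ≈ -1.6475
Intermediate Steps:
I = 357 (I = -9 + 366 = 357)
L(u) = 2*u/(866 + u) (L(u) = (2*u)/(866 + u) = 2*u/(866 + u))
J = 3711345/1663297 ≈ 2.2313
L(I) - J = 2*357/(866 + 357) - 1*3711345/1663297 = 2*357/1223 - 3711345/1663297 = 2*357*(1/1223) - 3711345/1663297 = 714/1223 - 3711345/1663297 = -3351380877/2034212231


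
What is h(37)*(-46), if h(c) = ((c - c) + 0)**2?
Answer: 0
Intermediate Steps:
h(c) = 0 (h(c) = (0 + 0)**2 = 0**2 = 0)
h(37)*(-46) = 0*(-46) = 0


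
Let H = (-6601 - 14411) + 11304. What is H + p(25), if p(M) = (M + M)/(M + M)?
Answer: -9707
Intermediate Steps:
p(M) = 1 (p(M) = (2*M)/((2*M)) = (2*M)*(1/(2*M)) = 1)
H = -9708 (H = -21012 + 11304 = -9708)
H + p(25) = -9708 + 1 = -9707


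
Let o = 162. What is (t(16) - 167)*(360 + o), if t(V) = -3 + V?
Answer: -80388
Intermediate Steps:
(t(16) - 167)*(360 + o) = ((-3 + 16) - 167)*(360 + 162) = (13 - 167)*522 = -154*522 = -80388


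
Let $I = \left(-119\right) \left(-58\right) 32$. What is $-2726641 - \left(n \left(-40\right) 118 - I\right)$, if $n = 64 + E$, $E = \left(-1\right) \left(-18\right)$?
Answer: $-2118737$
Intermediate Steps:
$E = 18$
$I = 220864$ ($I = 6902 \cdot 32 = 220864$)
$n = 82$ ($n = 64 + 18 = 82$)
$-2726641 - \left(n \left(-40\right) 118 - I\right) = -2726641 - \left(82 \left(-40\right) 118 - 220864\right) = -2726641 - \left(\left(-3280\right) 118 - 220864\right) = -2726641 - \left(-387040 - 220864\right) = -2726641 - -607904 = -2726641 + 607904 = -2118737$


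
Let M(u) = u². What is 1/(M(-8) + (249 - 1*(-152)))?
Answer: 1/465 ≈ 0.0021505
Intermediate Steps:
1/(M(-8) + (249 - 1*(-152))) = 1/((-8)² + (249 - 1*(-152))) = 1/(64 + (249 + 152)) = 1/(64 + 401) = 1/465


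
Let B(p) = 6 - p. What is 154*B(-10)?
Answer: 2464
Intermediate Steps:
154*B(-10) = 154*(6 - 1*(-10)) = 154*(6 + 10) = 154*16 = 2464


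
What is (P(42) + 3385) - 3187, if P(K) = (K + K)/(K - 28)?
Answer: 204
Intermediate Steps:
P(K) = 2*K/(-28 + K) (P(K) = (2*K)/(-28 + K) = 2*K/(-28 + K))
(P(42) + 3385) - 3187 = (2*42/(-28 + 42) + 3385) - 3187 = (2*42/14 + 3385) - 3187 = (2*42*(1/14) + 3385) - 3187 = (6 + 3385) - 3187 = 3391 - 3187 = 204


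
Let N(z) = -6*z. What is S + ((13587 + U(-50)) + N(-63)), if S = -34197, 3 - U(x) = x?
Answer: -20179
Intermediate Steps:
U(x) = 3 - x
S + ((13587 + U(-50)) + N(-63)) = -34197 + ((13587 + (3 - 1*(-50))) - 6*(-63)) = -34197 + ((13587 + (3 + 50)) + 378) = -34197 + ((13587 + 53) + 378) = -34197 + (13640 + 378) = -34197 + 14018 = -20179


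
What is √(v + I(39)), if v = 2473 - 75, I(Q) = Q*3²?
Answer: √2749 ≈ 52.431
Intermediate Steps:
I(Q) = 9*Q (I(Q) = Q*9 = 9*Q)
v = 2398
√(v + I(39)) = √(2398 + 9*39) = √(2398 + 351) = √2749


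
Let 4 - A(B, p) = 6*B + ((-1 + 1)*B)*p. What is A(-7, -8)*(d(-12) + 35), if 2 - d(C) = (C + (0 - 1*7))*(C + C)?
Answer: -19274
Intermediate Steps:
A(B, p) = 4 - 6*B (A(B, p) = 4 - (6*B + ((-1 + 1)*B)*p) = 4 - (6*B + (0*B)*p) = 4 - (6*B + 0*p) = 4 - (6*B + 0) = 4 - 6*B)
d(C) = 2 - 2*C*(-7 + C) (d(C) = 2 - (C + (0 - 1*7))*(C + C) = 2 - (C + (0 - 7))*2*C = 2 - (C - 7)*2*C = 2 - (-7 + C)*2*C = 2 - 2*C*(-7 + C))
A(-7, -8)*(d(-12) + 35) = (4 - 6*(-7))*((2 - 2*(-12)**2 + 14*(-12)) + 35) = (4 + 42)*((2 - 2*144 - 168) + 35) = 46*((2 - 288 - 168) + 35) = 46*(-454 + 35) = 46*(-419) = -19274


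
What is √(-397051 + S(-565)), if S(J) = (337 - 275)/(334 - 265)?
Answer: 11*I*√15622773/69 ≈ 630.12*I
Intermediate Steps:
S(J) = 62/69
√(-397051 + S(-565)) = √(-397051 + 62/69) = √(-27396457/69) = 11*I*√15622773/69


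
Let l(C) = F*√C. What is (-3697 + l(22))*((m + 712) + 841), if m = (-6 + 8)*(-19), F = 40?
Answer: -5600955 + 60600*√22 ≈ -5.3167e+6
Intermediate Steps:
m = -38 (m = 2*(-19) = -38)
l(C) = 40*√C
(-3697 + l(22))*((m + 712) + 841) = (-3697 + 40*√22)*((-38 + 712) + 841) = (-3697 + 40*√22)*(674 + 841) = (-3697 + 40*√22)*1515 = -5600955 + 60600*√22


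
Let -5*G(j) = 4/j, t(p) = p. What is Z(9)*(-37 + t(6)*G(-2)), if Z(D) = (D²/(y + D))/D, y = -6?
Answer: -519/5 ≈ -103.80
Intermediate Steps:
G(j) = -4/(5*j)
Z(D) = D/(-6 + D) (Z(D) = (D²/(-6 + D))/D = D/(-6 + D))
Z(9)*(-37 + t(6)*G(-2)) = (9/(-6 + 9))*(-37 + 6*(-⅘/(-2))) = (9/3)*(-37 + 6*(-⅘*(-½))) = (9*(⅓))*(-37 + 6*(⅖)) = 3*(-37 + 12/5) = 3*(-173/5) = -519/5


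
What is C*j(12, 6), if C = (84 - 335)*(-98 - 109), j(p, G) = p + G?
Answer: 935226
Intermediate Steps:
j(p, G) = G + p
C = 51957 (C = -251*(-207) = 51957)
C*j(12, 6) = 51957*(6 + 12) = 51957*18 = 935226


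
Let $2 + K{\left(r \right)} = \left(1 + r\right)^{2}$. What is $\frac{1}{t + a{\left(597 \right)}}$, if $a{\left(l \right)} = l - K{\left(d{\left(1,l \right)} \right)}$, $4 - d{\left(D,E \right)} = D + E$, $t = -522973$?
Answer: $- \frac{1}{874023} \approx -1.1441 \cdot 10^{-6}$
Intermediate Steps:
$d{\left(D,E \right)} = 4 - D - E$ ($d{\left(D,E \right)} = 4 - \left(D + E\right) = 4 - D - E$)
$K{\left(r \right)} = -2 + \left(1 + r\right)^{2}$
$a{\left(l \right)} = 2 + l - \left(4 - l\right)^{2}$ ($a{\left(l \right)} = l - \left(-2 + \left(1 - \left(-3 + l\right)\right)^{2}\right) = l - \left(-2 + \left(4 - l\right)^{2}\right) = 2 + l - \left(4 - l\right)^{2}$)
$\frac{1}{t + a{\left(597 \right)}} = \frac{1}{-522973 + \left(2 + 597 - \left(-4 + 597\right)^{2}\right)} = \frac{1}{-522973 + \left(2 + 597 - 593^{2}\right)} = \frac{1}{-522973 + \left(2 + 597 - 351649\right)} = \frac{1}{-522973 - 351050} = \frac{1}{-874023} = - \frac{1}{874023}$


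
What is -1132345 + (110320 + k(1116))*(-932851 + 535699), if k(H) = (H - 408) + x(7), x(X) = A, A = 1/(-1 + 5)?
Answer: -44096223889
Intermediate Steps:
A = ¼ (A = 1/4 = ¼ ≈ 0.25000)
x(X) = ¼
k(H) = -1631/4 + H (k(H) = (H - 408) + ¼ = (-408 + H) + ¼ = -1631/4 + H)
-1132345 + (110320 + k(1116))*(-932851 + 535699) = -1132345 + (110320 + (-1631/4 + 1116))*(-932851 + 535699) = -1132345 + (110320 + 2833/4)*(-397152) = -1132345 + (444113/4)*(-397152) = -1132345 - 44095091544 = -44096223889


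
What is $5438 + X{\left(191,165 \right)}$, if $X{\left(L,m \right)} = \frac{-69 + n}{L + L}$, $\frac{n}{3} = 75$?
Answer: $\frac{1038736}{191} \approx 5438.4$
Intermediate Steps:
$n = 225$ ($n = 3 \cdot 75 = 225$)
$X{\left(L,m \right)} = \frac{78}{L}$ ($X{\left(L,m \right)} = \frac{-69 + 225}{L + L} = \frac{156}{2 L} = 156 \frac{1}{2 L} = \frac{78}{L}$)
$5438 + X{\left(191,165 \right)} = 5438 + \frac{78}{191} = \frac{1038736}{191}$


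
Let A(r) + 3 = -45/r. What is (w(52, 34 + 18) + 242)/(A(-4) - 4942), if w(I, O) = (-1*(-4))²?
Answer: -1032/19735 ≈ -0.052293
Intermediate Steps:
w(I, O) = 16 (w(I, O) = 4² = 16)
A(r) = -3 - 45/r
(w(52, 34 + 18) + 242)/(A(-4) - 4942) = (16 + 242)/((-3 - 45/(-4)) - 4942) = 258/((-3 - 45*(-¼)) - 4942) = 258/((-3 + 45/4) - 4942) = 258/(33/4 - 4942) = 258/(-19735/4) = 258*(-4/19735) = -1032/19735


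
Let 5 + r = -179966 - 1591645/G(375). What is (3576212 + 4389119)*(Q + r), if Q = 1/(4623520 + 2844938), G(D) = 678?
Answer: -612793426768723914868/421967877 ≈ -1.4522e+12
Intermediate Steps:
Q = 1/7468458 ≈ 1.3390e-7
r = -123611983/678 (r = -5 + (-179966 - 1591645/678) = -5 - 123608593/678 = -123611983/678 ≈ -1.8232e+5)
(3576212 + 4389119)*(Q + r) = (3576212 + 4389119)*(1/7468458 - 123611983/678) = 7965331*(-76932575277628/421967877) = -612793426768723914868/421967877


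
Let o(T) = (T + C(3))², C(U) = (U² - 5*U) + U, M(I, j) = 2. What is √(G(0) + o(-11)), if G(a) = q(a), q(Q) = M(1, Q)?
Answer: 3*√22 ≈ 14.071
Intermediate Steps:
q(Q) = 2
G(a) = 2
C(U) = U² - 4*U
o(T) = (-3 + T)² (o(T) = (T + 3*(-4 + 3))² = (T + 3*(-1))² = (T - 3)² = (-3 + T)²)
√(G(0) + o(-11)) = √(2 + (-3 - 11)²) = √(2 + (-14)²) = √(2 + 196) = √198 = 3*√22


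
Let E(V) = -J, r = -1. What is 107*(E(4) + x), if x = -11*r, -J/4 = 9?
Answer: 5029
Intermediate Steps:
J = -36 (J = -4*9 = -36)
E(V) = 36 (E(V) = -1*(-36) = 36)
x = 11 (x = -11*(-1) = 11)
107*(E(4) + x) = 107*(36 + 11) = 107*47 = 5029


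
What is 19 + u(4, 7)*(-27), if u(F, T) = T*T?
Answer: -1304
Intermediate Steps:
u(F, T) = T²
19 + u(4, 7)*(-27) = 19 + 7²*(-27) = 19 + 49*(-27) = 19 - 1323 = -1304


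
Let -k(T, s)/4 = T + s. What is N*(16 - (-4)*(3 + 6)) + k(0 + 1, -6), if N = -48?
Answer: -2476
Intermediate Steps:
k(T, s) = -4*T - 4*s (k(T, s) = -4*(T + s) = -4*T - 4*s)
N*(16 - (-4)*(3 + 6)) + k(0 + 1, -6) = -48*(16 - (-4)*(3 + 6)) + (-4*(0 + 1) - 4*(-6)) = -48*(16 - (-4)*9) + (-4*1 + 24) = -48*(16 - 1*(-36)) + (-4 + 24) = -48*(16 + 36) + 20 = -48*52 + 20 = -2496 + 20 = -2476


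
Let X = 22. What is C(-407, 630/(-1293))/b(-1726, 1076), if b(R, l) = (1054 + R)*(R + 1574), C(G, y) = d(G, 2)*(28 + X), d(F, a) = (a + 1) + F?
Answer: -2525/12768 ≈ -0.19776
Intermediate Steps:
d(F, a) = 1 + F + a (d(F, a) = (1 + a) + F = 1 + F + a)
C(G, y) = 150 + 50*G (C(G, y) = (1 + G + 2)*(28 + 22) = (3 + G)*50 = 150 + 50*G)
b(R, l) = (1054 + R)*(1574 + R)
C(-407, 630/(-1293))/b(-1726, 1076) = (150 + 50*(-407))/(1658996 + (-1726)**2 + 2628*(-1726)) = (150 - 20350)/(1658996 + 2979076 - 4535928) = -20200/102144 = -20200*1/102144 = -2525/12768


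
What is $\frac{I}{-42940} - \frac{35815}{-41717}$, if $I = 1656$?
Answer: $\frac{28246399}{34448615} \approx 0.81996$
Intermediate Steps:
$\frac{I}{-42940} - \frac{35815}{-41717} = \frac{1656}{-42940} - \frac{35815}{-41717} = 1656 \left(- \frac{1}{42940}\right) - - \frac{2755}{3209} = - \frac{414}{10735} + \frac{2755}{3209} = \frac{28246399}{34448615}$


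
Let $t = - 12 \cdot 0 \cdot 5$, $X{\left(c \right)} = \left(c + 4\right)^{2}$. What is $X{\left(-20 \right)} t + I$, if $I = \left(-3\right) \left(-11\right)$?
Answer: $33$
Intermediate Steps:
$X{\left(c \right)} = \left(4 + c\right)^{2}$
$t = 0$ ($t = \left(-12\right) 0 = 0$)
$I = 33$
$X{\left(-20 \right)} t + I = \left(4 - 20\right)^{2} \cdot 0 + 33 = \left(-16\right)^{2} \cdot 0 + 33 = 256 \cdot 0 + 33 = 0 + 33 = 33$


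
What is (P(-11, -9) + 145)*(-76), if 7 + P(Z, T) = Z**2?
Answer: -19684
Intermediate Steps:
P(Z, T) = -7 + Z**2
(P(-11, -9) + 145)*(-76) = ((-7 + (-11)**2) + 145)*(-76) = ((-7 + 121) + 145)*(-76) = (114 + 145)*(-76) = 259*(-76) = -19684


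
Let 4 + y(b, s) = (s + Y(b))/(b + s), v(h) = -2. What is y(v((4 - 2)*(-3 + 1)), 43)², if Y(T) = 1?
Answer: 14400/1681 ≈ 8.5663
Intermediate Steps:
y(b, s) = -4 + (1 + s)/(b + s) (y(b, s) = -4 + (s + 1)/(b + s) = -4 + (1 + s)/(b + s))
y(v((4 - 2)*(-3 + 1)), 43)² = ((1 - 4*(-2) - 3*43)/(-2 + 43))² = ((1 + 8 - 129)/41)² = ((1/41)*(-120))² = (-120/41)² = 14400/1681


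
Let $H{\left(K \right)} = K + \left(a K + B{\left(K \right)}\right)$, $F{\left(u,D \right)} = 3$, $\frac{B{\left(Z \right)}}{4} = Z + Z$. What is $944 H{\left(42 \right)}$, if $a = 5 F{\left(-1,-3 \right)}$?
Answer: $951552$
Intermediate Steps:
$B{\left(Z \right)} = 8 Z$ ($B{\left(Z \right)} = 4 \left(Z + Z\right) = 4 \cdot 2 Z = 8 Z$)
$a = 15$ ($a = 5 \cdot 3 = 15$)
$H{\left(K \right)} = 24 K$ ($H{\left(K \right)} = K + \left(15 K + 8 K\right) = K + 23 K = 24 K$)
$944 H{\left(42 \right)} = 944 \cdot 24 \cdot 42 = 944 \cdot 1008 = 951552$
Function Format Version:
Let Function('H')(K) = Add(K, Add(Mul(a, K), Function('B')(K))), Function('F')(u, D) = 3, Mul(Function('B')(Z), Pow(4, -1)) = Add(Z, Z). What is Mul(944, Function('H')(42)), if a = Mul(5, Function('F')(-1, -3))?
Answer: 951552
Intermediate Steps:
Function('B')(Z) = Mul(8, Z) (Function('B')(Z) = Mul(4, Add(Z, Z)) = Mul(4, Mul(2, Z)) = Mul(8, Z))
a = 15 (a = Mul(5, 3) = 15)
Function('H')(K) = Mul(24, K) (Function('H')(K) = Add(K, Add(Mul(15, K), Mul(8, K))) = Add(K, Mul(23, K)) = Mul(24, K))
Mul(944, Function('H')(42)) = Mul(944, Mul(24, 42)) = Mul(944, 1008) = 951552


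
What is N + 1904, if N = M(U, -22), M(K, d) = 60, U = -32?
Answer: 1964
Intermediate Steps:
N = 60
N + 1904 = 60 + 1904 = 1964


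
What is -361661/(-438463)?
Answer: 361661/438463 ≈ 0.82484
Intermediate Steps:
-361661/(-438463) = -361661*(-1)/438463 = -1*(-361661/438463) = 361661/438463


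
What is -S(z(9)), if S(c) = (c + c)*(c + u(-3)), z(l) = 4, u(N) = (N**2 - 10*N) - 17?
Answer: -208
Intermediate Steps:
u(N) = -17 + N**2 - 10*N
S(c) = 2*c*(22 + c) (S(c) = (c + c)*(c + (-17 + (-3)**2 - 10*(-3))) = (2*c)*(c + (-17 + 9 + 30)) = (2*c)*(c + 22) = (2*c)*(22 + c) = 2*c*(22 + c))
-S(z(9)) = -2*4*(22 + 4) = -2*4*26 = -1*208 = -208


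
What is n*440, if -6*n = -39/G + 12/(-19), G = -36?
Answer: -5665/171 ≈ -33.129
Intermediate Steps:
n = -103/1368 (n = -(-39/(-36) + 12/(-19))/6 = -(-39*(-1/36) + 12*(-1/19))/6 = -(13/12 - 12/19)/6 = -⅙*103/228 = -103/1368 ≈ -0.075292)
n*440 = -103/1368*440 = -5665/171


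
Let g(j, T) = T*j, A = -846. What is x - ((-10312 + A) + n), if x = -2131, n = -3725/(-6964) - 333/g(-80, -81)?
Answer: 11314918957/1253520 ≈ 9026.5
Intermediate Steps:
n = 606083/1253520 (n = -3725/(-6964) - 333/((-81*(-80))) = -3725*(-1/6964) - 333/6480 = 3725/6964 - 333*1/6480 = 3725/6964 - 37/720 = 606083/1253520 ≈ 0.48350)
x - ((-10312 + A) + n) = -2131 - ((-10312 - 846) + 606083/1253520) = -2131 - (-11158 + 606083/1253520) = -2131 - 1*(-13986170077/1253520) = -2131 + 13986170077/1253520 = 11314918957/1253520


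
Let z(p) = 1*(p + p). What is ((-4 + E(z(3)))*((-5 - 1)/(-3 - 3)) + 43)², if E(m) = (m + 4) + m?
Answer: 3025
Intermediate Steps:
z(p) = 2*p (z(p) = 1*(2*p) = 2*p)
E(m) = 4 + 2*m (E(m) = (4 + m) + m = 4 + 2*m)
((-4 + E(z(3)))*((-5 - 1)/(-3 - 3)) + 43)² = ((-4 + (4 + 2*(2*3)))*((-5 - 1)/(-3 - 3)) + 43)² = ((-4 + (4 + 2*6))*(-6/(-6)) + 43)² = ((-4 + (4 + 12))*(-6*(-⅙)) + 43)² = ((-4 + 16)*1 + 43)² = (12*1 + 43)² = (12 + 43)² = 55² = 3025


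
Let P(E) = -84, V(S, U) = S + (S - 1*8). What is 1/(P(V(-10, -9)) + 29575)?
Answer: 1/29491 ≈ 3.3909e-5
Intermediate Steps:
V(S, U) = -8 + 2*S (V(S, U) = S + (S - 8) = S + (-8 + S) = -8 + 2*S)
1/(P(V(-10, -9)) + 29575) = 1/(-84 + 29575) = 1/29491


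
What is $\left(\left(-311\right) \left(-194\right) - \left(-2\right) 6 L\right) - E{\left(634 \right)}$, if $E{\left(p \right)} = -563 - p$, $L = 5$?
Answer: $61591$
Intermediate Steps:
$\left(\left(-311\right) \left(-194\right) - \left(-2\right) 6 L\right) - E{\left(634 \right)} = \left(\left(-311\right) \left(-194\right) - \left(-2\right) 6 \cdot 5\right) - \left(-563 - 634\right) = \left(60334 - \left(-12\right) 5\right) - \left(-563 - 634\right) = \left(60334 - -60\right) - -1197 = \left(60334 + 60\right) + 1197 = 60394 + 1197 = 61591$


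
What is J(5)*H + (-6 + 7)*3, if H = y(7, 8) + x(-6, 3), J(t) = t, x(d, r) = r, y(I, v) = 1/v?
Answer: 149/8 ≈ 18.625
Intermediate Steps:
H = 25/8 (H = 1/8 + 3 = ⅛ + 3 = 25/8 ≈ 3.1250)
J(5)*H + (-6 + 7)*3 = 5*(25/8) + (-6 + 7)*3 = 125/8 + 1*3 = 125/8 + 3 = 149/8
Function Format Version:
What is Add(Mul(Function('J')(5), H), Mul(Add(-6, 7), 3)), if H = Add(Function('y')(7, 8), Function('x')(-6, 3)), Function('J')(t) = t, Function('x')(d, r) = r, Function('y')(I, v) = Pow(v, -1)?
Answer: Rational(149, 8) ≈ 18.625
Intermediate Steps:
H = Rational(25, 8) (H = Add(Pow(8, -1), 3) = Add(Rational(1, 8), 3) = Rational(25, 8) ≈ 3.1250)
Add(Mul(Function('J')(5), H), Mul(Add(-6, 7), 3)) = Add(Mul(5, Rational(25, 8)), Mul(Add(-6, 7), 3)) = Add(Rational(125, 8), Mul(1, 3)) = Add(Rational(125, 8), 3) = Rational(149, 8)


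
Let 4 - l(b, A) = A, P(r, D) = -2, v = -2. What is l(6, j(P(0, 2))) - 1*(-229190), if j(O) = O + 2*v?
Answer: 229200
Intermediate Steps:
j(O) = -4 + O (j(O) = O + 2*(-2) = O - 4 = -4 + O)
l(b, A) = 4 - A
l(6, j(P(0, 2))) - 1*(-229190) = (4 - (-4 - 2)) - 1*(-229190) = (4 - 1*(-6)) + 229190 = (4 + 6) + 229190 = 10 + 229190 = 229200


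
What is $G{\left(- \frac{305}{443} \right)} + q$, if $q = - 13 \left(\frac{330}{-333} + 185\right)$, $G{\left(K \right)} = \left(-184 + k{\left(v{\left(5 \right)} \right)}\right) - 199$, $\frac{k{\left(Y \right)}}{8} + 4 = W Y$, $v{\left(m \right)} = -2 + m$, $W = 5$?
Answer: $- \frac{298270}{111} \approx -2687.1$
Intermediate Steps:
$k{\left(Y \right)} = -32 + 40 Y$ ($k{\left(Y \right)} = -32 + 8 \cdot 5 Y = -32 + 40 Y$)
$G{\left(K \right)} = -295$ ($G{\left(K \right)} = \left(-184 - \left(32 - 40 \left(-2 + 5\right)\right)\right) - 199 = \left(-184 + \left(-32 + 40 \cdot 3\right)\right) - 199 = \left(-184 + \left(-32 + 120\right)\right) - 199 = \left(-184 + 88\right) - 199 = -96 - 199 = -295$)
$q = - \frac{265525}{111}$ ($q = - 13 \left(330 \left(- \frac{1}{333}\right) + 185\right) = - 13 \left(- \frac{110}{111} + 185\right) = \left(-13\right) \frac{20425}{111} = - \frac{265525}{111} \approx -2392.1$)
$G{\left(- \frac{305}{443} \right)} + q = -295 - \frac{265525}{111} = - \frac{298270}{111}$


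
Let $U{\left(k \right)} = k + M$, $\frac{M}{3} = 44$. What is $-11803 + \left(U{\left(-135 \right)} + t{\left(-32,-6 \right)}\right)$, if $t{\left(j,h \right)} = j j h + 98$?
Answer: $-17852$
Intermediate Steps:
$M = 132$ ($M = 3 \cdot 44 = 132$)
$t{\left(j,h \right)} = 98 + h j^{2}$ ($t{\left(j,h \right)} = j^{2} h + 98 = h j^{2} + 98 = 98 + h j^{2}$)
$U{\left(k \right)} = 132 + k$ ($U{\left(k \right)} = k + 132 = 132 + k$)
$-11803 + \left(U{\left(-135 \right)} + t{\left(-32,-6 \right)}\right) = -11803 + \left(\left(132 - 135\right) + \left(98 - 6 \left(-32\right)^{2}\right)\right) = -11803 + \left(-3 + \left(98 - 6144\right)\right) = -11803 - 6049 = -17852$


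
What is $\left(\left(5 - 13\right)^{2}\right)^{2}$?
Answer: $4096$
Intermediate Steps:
$\left(\left(5 - 13\right)^{2}\right)^{2} = \left(\left(-8\right)^{2}\right)^{2} = 64^{2} = 4096$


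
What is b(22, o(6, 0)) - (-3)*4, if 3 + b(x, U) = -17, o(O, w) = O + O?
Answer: -8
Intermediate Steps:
o(O, w) = 2*O
b(x, U) = -20 (b(x, U) = -3 - 17 = -20)
b(22, o(6, 0)) - (-3)*4 = -20 - (-3)*4 = -20 - 1*(-12) = -20 + 12 = -8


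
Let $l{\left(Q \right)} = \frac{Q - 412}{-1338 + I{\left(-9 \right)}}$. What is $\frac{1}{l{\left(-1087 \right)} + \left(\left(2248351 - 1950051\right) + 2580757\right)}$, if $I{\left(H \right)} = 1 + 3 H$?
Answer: $\frac{1364}{3927035247} \approx 3.4734 \cdot 10^{-7}$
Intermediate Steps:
$l{\left(Q \right)} = \frac{103}{341} - \frac{Q}{1364}$ ($l{\left(Q \right)} = \frac{Q - 412}{-1338 + \left(1 + 3 \left(-9\right)\right)} = \frac{-412 + Q}{-1338 + \left(1 - 27\right)} = \frac{-412 + Q}{-1338 - 26} = \frac{-412 + Q}{-1364} = \left(-412 + Q\right) \left(- \frac{1}{1364}\right) = \frac{103}{341} - \frac{Q}{1364}$)
$\frac{1}{l{\left(-1087 \right)} + \left(\left(2248351 - 1950051\right) + 2580757\right)} = \frac{1}{\left(\frac{103}{341} - - \frac{1087}{1364}\right) + \left(\left(2248351 - 1950051\right) + 2580757\right)} = \frac{1}{\left(\frac{103}{341} + \frac{1087}{1364}\right) + \left(298300 + 2580757\right)} = \frac{1}{\frac{1499}{1364} + 2879057} = \frac{1}{\frac{3927035247}{1364}} = \frac{1364}{3927035247}$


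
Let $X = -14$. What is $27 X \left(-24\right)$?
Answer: $9072$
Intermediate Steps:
$27 X \left(-24\right) = 27 \left(-14\right) \left(-24\right) = \left(-378\right) \left(-24\right) = 9072$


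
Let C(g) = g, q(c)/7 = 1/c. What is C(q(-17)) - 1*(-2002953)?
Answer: 34050194/17 ≈ 2.0030e+6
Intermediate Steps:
q(c) = 7/c
C(q(-17)) - 1*(-2002953) = 7/(-17) - 1*(-2002953) = 7*(-1/17) + 2002953 = -7/17 + 2002953 = 34050194/17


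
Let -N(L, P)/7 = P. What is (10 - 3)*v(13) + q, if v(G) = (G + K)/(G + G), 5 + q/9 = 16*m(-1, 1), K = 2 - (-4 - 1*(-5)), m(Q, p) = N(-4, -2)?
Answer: 25672/13 ≈ 1974.8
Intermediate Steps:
N(L, P) = -7*P
m(Q, p) = 14 (m(Q, p) = -7*(-2) = 14)
K = 1 (K = 2 - (-4 + 5) = 2 - 1*1 = 2 - 1 = 1)
q = 1971 (q = -45 + 9*(16*14) = -45 + 9*224 = -45 + 2016 = 1971)
v(G) = (1 + G)/(2*G) (v(G) = (G + 1)/(G + G) = (1 + G)/((2*G)) = (1 + G)*(1/(2*G)) = (1 + G)/(2*G))
(10 - 3)*v(13) + q = (10 - 3)*((½)*(1 + 13)/13) + 1971 = 7*((½)*(1/13)*14) + 1971 = 7*(7/13) + 1971 = 49/13 + 1971 = 25672/13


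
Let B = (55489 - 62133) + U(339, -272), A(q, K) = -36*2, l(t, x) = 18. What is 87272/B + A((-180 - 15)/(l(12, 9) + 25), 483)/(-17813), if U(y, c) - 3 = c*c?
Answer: 1559424832/1199580859 ≈ 1.3000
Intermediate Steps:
U(y, c) = 3 + c² (U(y, c) = 3 + c*c = 3 + c²)
A(q, K) = -72
B = 67343 (B = (55489 - 62133) + (3 + (-272)²) = -6644 + (3 + 73984) = -6644 + 73987 = 67343)
87272/B + A((-180 - 15)/(l(12, 9) + 25), 483)/(-17813) = 87272/67343 - 72/(-17813) = 87272*(1/67343) - 72*(-1/17813) = 87272/67343 + 72/17813 = 1559424832/1199580859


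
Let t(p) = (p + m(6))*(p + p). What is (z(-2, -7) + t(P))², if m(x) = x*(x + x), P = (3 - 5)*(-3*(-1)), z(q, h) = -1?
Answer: 628849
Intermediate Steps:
P = -6 (P = -2*3 = -6)
m(x) = 2*x² (m(x) = x*(2*x) = 2*x²)
t(p) = 2*p*(72 + p) (t(p) = (p + 2*6²)*(p + p) = (p + 2*36)*(2*p) = (p + 72)*(2*p) = (72 + p)*(2*p) = 2*p*(72 + p))
(z(-2, -7) + t(P))² = (-1 + 2*(-6)*(72 - 6))² = (-1 + 2*(-6)*66)² = (-1 - 792)² = (-793)² = 628849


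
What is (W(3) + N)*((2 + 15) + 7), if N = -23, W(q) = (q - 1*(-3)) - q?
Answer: -480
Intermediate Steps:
W(q) = 3 (W(q) = (q + 3) - q = (3 + q) - q = 3)
(W(3) + N)*((2 + 15) + 7) = (3 - 23)*((2 + 15) + 7) = -20*(17 + 7) = -20*24 = -480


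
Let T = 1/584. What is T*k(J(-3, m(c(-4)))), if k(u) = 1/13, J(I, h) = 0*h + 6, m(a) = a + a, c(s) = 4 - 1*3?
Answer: 1/7592 ≈ 0.00013172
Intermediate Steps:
c(s) = 1 (c(s) = 4 - 3 = 1)
m(a) = 2*a
J(I, h) = 6 (J(I, h) = 0 + 6 = 6)
k(u) = 1/13
T = 1/584 ≈ 0.0017123
T*k(J(-3, m(c(-4)))) = (1/584)*(1/13) = 1/7592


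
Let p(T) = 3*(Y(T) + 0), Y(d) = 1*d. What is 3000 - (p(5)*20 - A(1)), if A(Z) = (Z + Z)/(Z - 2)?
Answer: 2698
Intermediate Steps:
Y(d) = d
A(Z) = 2*Z/(-2 + Z) (A(Z) = (2*Z)/(-2 + Z) = 2*Z/(-2 + Z))
p(T) = 3*T (p(T) = 3*(T + 0) = 3*T)
3000 - (p(5)*20 - A(1)) = 3000 - ((3*5)*20 - 2/(-2 + 1)) = 3000 - (15*20 - 2/(-1)) = 3000 - (300 - 2*(-1)) = 3000 - (300 - 1*(-2)) = 3000 - (300 + 2) = 3000 - 1*302 = 3000 - 302 = 2698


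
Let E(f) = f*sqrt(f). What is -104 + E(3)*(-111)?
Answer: -104 - 333*sqrt(3) ≈ -680.77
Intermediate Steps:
E(f) = f**(3/2)
-104 + E(3)*(-111) = -104 + 3**(3/2)*(-111) = -104 + (3*sqrt(3))*(-111) = -104 - 333*sqrt(3)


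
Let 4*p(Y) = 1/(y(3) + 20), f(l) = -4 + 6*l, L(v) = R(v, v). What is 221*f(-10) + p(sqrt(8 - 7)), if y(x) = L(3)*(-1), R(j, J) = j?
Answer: -961791/68 ≈ -14144.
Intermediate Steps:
L(v) = v
y(x) = -3 (y(x) = 3*(-1) = -3)
p(Y) = 1/68 (p(Y) = 1/(4*(-3 + 20)) = (1/4)/17 = (1/4)*(1/17) = 1/68)
221*f(-10) + p(sqrt(8 - 7)) = 221*(-4 + 6*(-10)) + 1/68 = 221*(-4 - 60) + 1/68 = 221*(-64) + 1/68 = -14144 + 1/68 = -961791/68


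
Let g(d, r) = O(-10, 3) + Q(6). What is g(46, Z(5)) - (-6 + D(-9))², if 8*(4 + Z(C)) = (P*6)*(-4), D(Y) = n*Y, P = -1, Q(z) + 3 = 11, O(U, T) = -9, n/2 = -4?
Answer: -4357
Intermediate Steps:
n = -8 (n = 2*(-4) = -8)
Q(z) = 8 (Q(z) = -3 + 11 = 8)
D(Y) = -8*Y
Z(C) = -1 (Z(C) = -4 + (-1*6*(-4))/8 = -4 + (-6*(-4))/8 = -4 + (⅛)*24 = -4 + 3 = -1)
g(d, r) = -1 (g(d, r) = -9 + 8 = -1)
g(46, Z(5)) - (-6 + D(-9))² = -1 - (-6 - 8*(-9))² = -1 - (-6 + 72)² = -1 - 1*66² = -1 - 1*4356 = -1 - 4356 = -4357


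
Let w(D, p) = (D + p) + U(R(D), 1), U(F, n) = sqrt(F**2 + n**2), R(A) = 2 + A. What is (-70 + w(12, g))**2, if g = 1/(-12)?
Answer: 514177/144 - 697*sqrt(197)/6 ≈ 1940.2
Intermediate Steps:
g = -1/12 ≈ -0.083333
w(D, p) = D + p + sqrt(1 + (2 + D)**2) (w(D, p) = (D + p) + sqrt((2 + D)**2 + 1**2) = (D + p) + sqrt((2 + D)**2 + 1) = (D + p) + sqrt(1 + (2 + D)**2) = D + p + sqrt(1 + (2 + D)**2))
(-70 + w(12, g))**2 = (-70 + (12 - 1/12 + sqrt(1 + (2 + 12)**2)))**2 = (-70 + (12 - 1/12 + sqrt(1 + 14**2)))**2 = (-70 + (12 - 1/12 + sqrt(1 + 196)))**2 = (-70 + (12 - 1/12 + sqrt(197)))**2 = (-70 + (143/12 + sqrt(197)))**2 = (-697/12 + sqrt(197))**2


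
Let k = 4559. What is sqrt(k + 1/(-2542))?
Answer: sqrt(29459179534)/2542 ≈ 67.520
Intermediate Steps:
sqrt(k + 1/(-2542)) = sqrt(4559 + 1/(-2542)) = sqrt(4559 - 1/2542) = sqrt(11588977/2542) = sqrt(29459179534)/2542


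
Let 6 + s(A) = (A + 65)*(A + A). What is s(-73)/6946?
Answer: 581/3473 ≈ 0.16729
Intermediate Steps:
s(A) = -6 + 2*A*(65 + A) (s(A) = -6 + (A + 65)*(A + A) = -6 + (65 + A)*(2*A) = -6 + 2*A*(65 + A))
s(-73)/6946 = (-6 + 2*(-73)² + 130*(-73))/6946 = (-6 + 2*5329 - 9490)*(1/6946) = (-6 + 10658 - 9490)*(1/6946) = 1162*(1/6946) = 581/3473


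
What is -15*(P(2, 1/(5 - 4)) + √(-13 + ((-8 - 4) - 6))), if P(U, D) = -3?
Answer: 45 - 15*I*√31 ≈ 45.0 - 83.516*I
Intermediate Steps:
-15*(P(2, 1/(5 - 4)) + √(-13 + ((-8 - 4) - 6))) = -15*(-3 + √(-13 + ((-8 - 4) - 6))) = -15*(-3 + √(-13 + (-12 - 6))) = -15*(-3 + √(-13 - 18)) = -15*(-3 + √(-31)) = -15*(-3 + I*√31) = 45 - 15*I*√31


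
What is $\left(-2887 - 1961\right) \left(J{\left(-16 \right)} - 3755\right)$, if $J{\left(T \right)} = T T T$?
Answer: $38061648$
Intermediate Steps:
$J{\left(T \right)} = T^{3}$ ($J{\left(T \right)} = T^{2} T = T^{3}$)
$\left(-2887 - 1961\right) \left(J{\left(-16 \right)} - 3755\right) = \left(-2887 - 1961\right) \left(\left(-16\right)^{3} - 3755\right) = - 4848 \left(-4096 - 3755\right) = \left(-4848\right) \left(-7851\right) = 38061648$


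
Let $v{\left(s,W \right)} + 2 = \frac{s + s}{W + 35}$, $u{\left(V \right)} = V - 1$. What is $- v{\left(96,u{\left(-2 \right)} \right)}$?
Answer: $-4$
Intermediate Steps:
$u{\left(V \right)} = -1 + V$
$v{\left(s,W \right)} = -2 + \frac{2 s}{35 + W}$ ($v{\left(s,W \right)} = -2 + \frac{s + s}{W + 35} = -2 + \frac{2 s}{35 + W}$)
$- v{\left(96,u{\left(-2 \right)} \right)} = - \frac{2 \left(-35 + 96 - \left(-1 - 2\right)\right)}{35 - 3} = - \frac{2 \left(-35 + 96 - -3\right)}{35 - 3} = - \frac{2 \left(-35 + 96 + 3\right)}{32} = - \frac{2 \cdot 64}{32} = \left(-1\right) 4 = -4$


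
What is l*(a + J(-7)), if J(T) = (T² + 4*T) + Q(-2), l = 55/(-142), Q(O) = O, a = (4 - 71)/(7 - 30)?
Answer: -13860/1633 ≈ -8.4874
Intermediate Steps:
a = 67/23 (a = -67/(-23) = -67*(-1/23) = 67/23 ≈ 2.9130)
l = -55/142 (l = 55*(-1/142) = -55/142 ≈ -0.38732)
J(T) = -2 + T² + 4*T (J(T) = (T² + 4*T) - 2 = -2 + T² + 4*T)
l*(a + J(-7)) = -55*(67/23 + (-2 + (-7)² + 4*(-7)))/142 = -55*(67/23 + (-2 + 49 - 28))/142 = -55*(67/23 + 19)/142 = -55/142*504/23 = -13860/1633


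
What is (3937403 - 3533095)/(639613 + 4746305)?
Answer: 202154/2692959 ≈ 0.075068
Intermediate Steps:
(3937403 - 3533095)/(639613 + 4746305) = 404308/5385918 = 404308*(1/5385918) = 202154/2692959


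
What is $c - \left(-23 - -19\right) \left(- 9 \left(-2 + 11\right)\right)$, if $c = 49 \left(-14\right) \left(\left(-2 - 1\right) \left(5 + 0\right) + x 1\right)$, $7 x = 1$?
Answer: $9868$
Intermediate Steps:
$x = \frac{1}{7}$ ($x = \frac{1}{7} \cdot 1 = \frac{1}{7} \approx 0.14286$)
$c = 10192$ ($c = 49 \left(-14\right) \left(\left(-2 - 1\right) \left(5 + 0\right) + \frac{1}{7} \cdot 1\right) = - 686 \left(\left(-3\right) 5 + \frac{1}{7}\right) = - 686 \left(-15 + \frac{1}{7}\right) = \left(-686\right) \left(- \frac{104}{7}\right) = 10192$)
$c - \left(-23 - -19\right) \left(- 9 \left(-2 + 11\right)\right) = 10192 - \left(-23 - -19\right) \left(- 9 \left(-2 + 11\right)\right) = 10192 - \left(-23 + 19\right) \left(\left(-9\right) 9\right) = 10192 - \left(-4\right) \left(-81\right) = 10192 - 324 = 9868$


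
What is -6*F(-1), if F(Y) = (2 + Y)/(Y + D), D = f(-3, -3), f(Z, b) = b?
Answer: 3/2 ≈ 1.5000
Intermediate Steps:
D = -3
F(Y) = (2 + Y)/(-3 + Y) (F(Y) = (2 + Y)/(Y - 3) = (2 + Y)/(-3 + Y))
-6*F(-1) = -6*(2 - 1)/(-3 - 1) = -6/(-4) = -(-3)/2 = -6*(-1/4) = 3/2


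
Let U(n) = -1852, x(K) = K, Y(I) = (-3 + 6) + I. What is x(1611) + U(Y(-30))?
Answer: -241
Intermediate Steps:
Y(I) = 3 + I
x(1611) + U(Y(-30)) = 1611 - 1852 = -241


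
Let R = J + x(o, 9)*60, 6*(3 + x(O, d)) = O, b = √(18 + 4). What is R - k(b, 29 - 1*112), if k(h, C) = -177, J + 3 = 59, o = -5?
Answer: 3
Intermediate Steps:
b = √22 ≈ 4.6904
x(O, d) = -3 + O/6
J = 56 (J = -3 + 59 = 56)
R = -174 (R = 56 + (-3 + (⅙)*(-5))*60 = 56 + (-3 - ⅚)*60 = 56 - 23/6*60 = 56 - 230 = -174)
R - k(b, 29 - 1*112) = -174 - 1*(-177) = -174 + 177 = 3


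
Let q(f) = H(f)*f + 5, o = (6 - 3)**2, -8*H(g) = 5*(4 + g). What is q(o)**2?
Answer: 297025/64 ≈ 4641.0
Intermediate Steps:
H(g) = -5/2 - 5*g/8 (H(g) = -5*(4 + g)/8 = -(20 + 5*g)/8 = -5/2 - 5*g/8)
o = 9 (o = 3**2 = 9)
q(f) = 5 + f*(-5/2 - 5*f/8) (q(f) = (-5/2 - 5*f/8)*f + 5 = f*(-5/2 - 5*f/8) + 5 = 5 + f*(-5/2 - 5*f/8))
q(o)**2 = (5 - 5/8*9*(4 + 9))**2 = (5 - 5/8*9*13)**2 = (5 - 585/8)**2 = (-545/8)**2 = 297025/64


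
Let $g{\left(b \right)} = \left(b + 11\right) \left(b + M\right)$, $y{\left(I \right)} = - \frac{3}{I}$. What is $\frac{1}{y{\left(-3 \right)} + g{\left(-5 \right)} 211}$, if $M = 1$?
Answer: $- \frac{1}{5063} \approx -0.00019751$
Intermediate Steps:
$g{\left(b \right)} = \left(1 + b\right) \left(11 + b\right)$ ($g{\left(b \right)} = \left(b + 11\right) \left(b + 1\right) = \left(11 + b\right) \left(1 + b\right) = \left(1 + b\right) \left(11 + b\right)$)
$\frac{1}{y{\left(-3 \right)} + g{\left(-5 \right)} 211} = \frac{1}{- \frac{3}{-3} + \left(11 + \left(-5\right)^{2} + 12 \left(-5\right)\right) 211} = \frac{1}{\left(-3\right) \left(- \frac{1}{3}\right) + \left(11 + 25 - 60\right) 211} = \frac{1}{1 - 5064} = \frac{1}{-5063} = - \frac{1}{5063}$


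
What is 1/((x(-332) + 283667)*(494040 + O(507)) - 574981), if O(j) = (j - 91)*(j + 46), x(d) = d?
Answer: 1/205158898499 ≈ 4.8743e-12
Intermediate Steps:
O(j) = (-91 + j)*(46 + j)
1/((x(-332) + 283667)*(494040 + O(507)) - 574981) = 1/((-332 + 283667)*(494040 + (-4186 + 507² - 45*507)) - 574981) = 1/(283335*(494040 + (-4186 + 257049 - 22815)) - 574981) = 1/(283335*(494040 + 230048) - 574981) = 1/(283335*724088 - 574981) = 1/(205159473480 - 574981) = 1/205158898499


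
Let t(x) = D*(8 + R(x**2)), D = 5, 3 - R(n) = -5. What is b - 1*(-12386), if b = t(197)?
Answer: 12466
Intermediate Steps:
R(n) = 8 (R(n) = 3 - 1*(-5) = 3 + 5 = 8)
t(x) = 80 (t(x) = 5*(8 + 8) = 5*16 = 80)
b = 80
b - 1*(-12386) = 80 - 1*(-12386) = 80 + 12386 = 12466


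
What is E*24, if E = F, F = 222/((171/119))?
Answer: 70448/19 ≈ 3707.8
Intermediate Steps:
F = 8806/57 (F = 222/((171*(1/119))) = 222/(171/119) = 222*(119/171) = 8806/57 ≈ 154.49)
E = 8806/57 ≈ 154.49
E*24 = (8806/57)*24 = 70448/19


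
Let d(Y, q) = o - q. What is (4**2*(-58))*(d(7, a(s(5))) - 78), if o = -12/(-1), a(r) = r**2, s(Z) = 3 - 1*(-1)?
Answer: 76096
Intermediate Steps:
s(Z) = 4 (s(Z) = 3 + 1 = 4)
o = 12 (o = -12*(-1) = 12)
d(Y, q) = 12 - q
(4**2*(-58))*(d(7, a(s(5))) - 78) = (4**2*(-58))*((12 - 1*4**2) - 78) = (16*(-58))*((12 - 1*16) - 78) = -928*((12 - 16) - 78) = -928*(-4 - 78) = -928*(-82) = 76096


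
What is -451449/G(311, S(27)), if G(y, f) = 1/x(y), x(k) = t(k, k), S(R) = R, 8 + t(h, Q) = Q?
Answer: -136789047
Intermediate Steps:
t(h, Q) = -8 + Q
x(k) = -8 + k
G(y, f) = 1/(-8 + y)
-451449/G(311, S(27)) = -451449/(1/(-8 + 311)) = -451449/(1/303) = -451449/1/303 = -451449*303 = -136789047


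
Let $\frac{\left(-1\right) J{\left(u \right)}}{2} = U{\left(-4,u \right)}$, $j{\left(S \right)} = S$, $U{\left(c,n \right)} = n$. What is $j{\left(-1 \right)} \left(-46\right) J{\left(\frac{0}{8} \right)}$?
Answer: $0$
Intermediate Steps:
$J{\left(u \right)} = - 2 u$
$j{\left(-1 \right)} \left(-46\right) J{\left(\frac{0}{8} \right)} = \left(-1\right) \left(-46\right) \left(- 2 \cdot \frac{0}{8}\right) = 46 \left(- 2 \cdot 0 \cdot \frac{1}{8}\right) = 46 \left(\left(-2\right) 0\right) = 46 \cdot 0 = 0$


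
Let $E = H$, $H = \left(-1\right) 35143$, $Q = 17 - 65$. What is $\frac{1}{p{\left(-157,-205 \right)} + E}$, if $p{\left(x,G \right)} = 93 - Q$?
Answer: $- \frac{1}{35002} \approx -2.857 \cdot 10^{-5}$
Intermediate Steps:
$Q = -48$ ($Q = 17 - 65 = -48$)
$p{\left(x,G \right)} = 141$ ($p{\left(x,G \right)} = 93 - -48 = 93 + 48 = 141$)
$H = -35143$
$E = -35143$
$\frac{1}{p{\left(-157,-205 \right)} + E} = \frac{1}{141 - 35143} = \frac{1}{-35002} = - \frac{1}{35002}$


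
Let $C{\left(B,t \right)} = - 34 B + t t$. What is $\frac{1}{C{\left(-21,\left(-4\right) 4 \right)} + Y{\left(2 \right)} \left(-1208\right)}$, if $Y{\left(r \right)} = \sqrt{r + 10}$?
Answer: $- \frac{485}{8285134} - \frac{604 \sqrt{3}}{4142567} \approx -0.00031108$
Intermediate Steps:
$C{\left(B,t \right)} = t^{2} - 34 B$ ($C{\left(B,t \right)} = - 34 B + t^{2} = t^{2} - 34 B$)
$Y{\left(r \right)} = \sqrt{10 + r}$
$\frac{1}{C{\left(-21,\left(-4\right) 4 \right)} + Y{\left(2 \right)} \left(-1208\right)} = \frac{1}{\left(\left(\left(-4\right) 4\right)^{2} - -714\right) + \sqrt{10 + 2} \left(-1208\right)} = \frac{1}{\left(\left(-16\right)^{2} + 714\right) + \sqrt{12} \left(-1208\right)} = \frac{1}{\left(256 + 714\right) + 2 \sqrt{3} \left(-1208\right)} = \frac{1}{970 - 2416 \sqrt{3}}$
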